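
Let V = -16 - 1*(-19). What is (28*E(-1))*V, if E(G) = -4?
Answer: -336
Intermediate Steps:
V = 3 (V = -16 + 19 = 3)
(28*E(-1))*V = (28*(-4))*3 = -112*3 = -336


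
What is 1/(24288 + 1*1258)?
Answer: 1/25546 ≈ 3.9145e-5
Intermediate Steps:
1/(24288 + 1*1258) = 1/(24288 + 1258) = 1/25546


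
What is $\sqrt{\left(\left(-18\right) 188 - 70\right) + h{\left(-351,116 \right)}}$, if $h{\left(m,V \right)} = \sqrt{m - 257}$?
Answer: $\sqrt{-3454 + 4 i \sqrt{38}} \approx 0.2098 + 58.771 i$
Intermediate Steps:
$h{\left(m,V \right)} = \sqrt{-257 + m}$
$\sqrt{\left(\left(-18\right) 188 - 70\right) + h{\left(-351,116 \right)}} = \sqrt{\left(\left(-18\right) 188 - 70\right) + \sqrt{-257 - 351}} = \sqrt{\left(-3384 - 70\right) + \sqrt{-608}} = \sqrt{-3454 + 4 i \sqrt{38}}$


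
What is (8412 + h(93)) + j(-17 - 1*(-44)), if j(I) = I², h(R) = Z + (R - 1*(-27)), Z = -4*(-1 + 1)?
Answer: 9261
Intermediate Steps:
Z = 0 (Z = -4*0 = 0)
h(R) = 27 + R (h(R) = 0 + (R - 1*(-27)) = 0 + (R + 27) = 0 + (27 + R) = 27 + R)
(8412 + h(93)) + j(-17 - 1*(-44)) = (8412 + (27 + 93)) + (-17 - 1*(-44))² = (8412 + 120) + (-17 + 44)² = 8532 + 27² = 8532 + 729 = 9261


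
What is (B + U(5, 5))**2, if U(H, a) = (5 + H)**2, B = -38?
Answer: 3844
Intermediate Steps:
(B + U(5, 5))**2 = (-38 + (5 + 5)**2)**2 = (-38 + 10**2)**2 = (-38 + 100)**2 = 62**2 = 3844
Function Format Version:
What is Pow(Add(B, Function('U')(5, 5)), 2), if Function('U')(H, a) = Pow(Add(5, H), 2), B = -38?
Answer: 3844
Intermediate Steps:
Pow(Add(B, Function('U')(5, 5)), 2) = Pow(Add(-38, Pow(Add(5, 5), 2)), 2) = Pow(Add(-38, Pow(10, 2)), 2) = Pow(Add(-38, 100), 2) = Pow(62, 2) = 3844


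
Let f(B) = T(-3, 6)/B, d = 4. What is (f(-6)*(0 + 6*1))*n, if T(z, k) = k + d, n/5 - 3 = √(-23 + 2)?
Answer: -150 - 50*I*√21 ≈ -150.0 - 229.13*I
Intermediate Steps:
n = 15 + 5*I*√21 (n = 15 + 5*√(-23 + 2) = 15 + 5*√(-21) = 15 + 5*(I*√21) = 15 + 5*I*√21 ≈ 15.0 + 22.913*I)
T(z, k) = 4 + k (T(z, k) = k + 4 = 4 + k)
f(B) = 10/B (f(B) = (4 + 6)/B = 10/B)
(f(-6)*(0 + 6*1))*n = ((10/(-6))*(0 + 6*1))*(15 + 5*I*√21) = ((10*(-⅙))*(0 + 6))*(15 + 5*I*√21) = (-5/3*6)*(15 + 5*I*√21) = -10*(15 + 5*I*√21) = -150 - 50*I*√21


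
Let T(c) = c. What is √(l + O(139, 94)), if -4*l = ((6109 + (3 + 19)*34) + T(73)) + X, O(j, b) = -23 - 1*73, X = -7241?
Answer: I*√73/2 ≈ 4.272*I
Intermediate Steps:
O(j, b) = -96 (O(j, b) = -23 - 73 = -96)
l = 311/4 (l = -(((6109 + (3 + 19)*34) + 73) - 7241)/4 = -(((6109 + 22*34) + 73) - 7241)/4 = -(((6109 + 748) + 73) - 7241)/4 = -((6857 + 73) - 7241)/4 = -(6930 - 7241)/4 = -¼*(-311) = 311/4 ≈ 77.750)
√(l + O(139, 94)) = √(311/4 - 96) = √(-73/4) = I*√73/2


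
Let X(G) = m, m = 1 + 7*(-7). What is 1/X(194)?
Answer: -1/48 ≈ -0.020833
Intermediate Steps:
m = -48 (m = 1 - 49 = -48)
X(G) = -48
1/X(194) = 1/(-48) = -1/48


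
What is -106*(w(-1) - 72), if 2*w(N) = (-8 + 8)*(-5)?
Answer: 7632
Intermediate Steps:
w(N) = 0 (w(N) = ((-8 + 8)*(-5))/2 = (0*(-5))/2 = (½)*0 = 0)
-106*(w(-1) - 72) = -106*(0 - 72) = -106*(-72) = 7632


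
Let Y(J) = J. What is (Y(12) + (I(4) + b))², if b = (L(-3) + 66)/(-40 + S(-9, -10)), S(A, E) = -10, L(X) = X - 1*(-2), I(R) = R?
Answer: 21609/100 ≈ 216.09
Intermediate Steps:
L(X) = 2 + X (L(X) = X + 2 = 2 + X)
b = -13/10 (b = ((2 - 3) + 66)/(-40 - 10) = (-1 + 66)/(-50) = 65*(-1/50) = -13/10 ≈ -1.3000)
(Y(12) + (I(4) + b))² = (12 + (4 - 13/10))² = (12 + 27/10)² = (147/10)² = 21609/100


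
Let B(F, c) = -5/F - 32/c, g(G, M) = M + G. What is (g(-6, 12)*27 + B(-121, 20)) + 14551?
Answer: 8900422/605 ≈ 14711.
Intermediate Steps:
g(G, M) = G + M
B(F, c) = -32/c - 5/F
(g(-6, 12)*27 + B(-121, 20)) + 14551 = ((-6 + 12)*27 + (-32/20 - 5/(-121))) + 14551 = (6*27 + (-32*1/20 - 5*(-1/121))) + 14551 = (162 + (-8/5 + 5/121)) + 14551 = (162 - 943/605) + 14551 = 97067/605 + 14551 = 8900422/605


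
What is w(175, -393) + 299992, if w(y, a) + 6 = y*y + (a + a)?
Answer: 329825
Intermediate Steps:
w(y, a) = -6 + y**2 + 2*a (w(y, a) = -6 + (y*y + (a + a)) = -6 + (y**2 + 2*a) = -6 + y**2 + 2*a)
w(175, -393) + 299992 = (-6 + 175**2 + 2*(-393)) + 299992 = (-6 + 30625 - 786) + 299992 = 29833 + 299992 = 329825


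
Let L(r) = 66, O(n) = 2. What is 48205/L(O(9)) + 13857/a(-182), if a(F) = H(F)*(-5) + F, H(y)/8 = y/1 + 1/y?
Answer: 7805166608/10657977 ≈ 732.33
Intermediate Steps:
H(y) = 8*y + 8/y (H(y) = 8*(y/1 + 1/y) = 8*(y*1 + 1/y) = 8*(y + 1/y) = 8*y + 8/y)
a(F) = -40/F - 39*F (a(F) = (8*F + 8/F)*(-5) + F = (-40*F - 40/F) + F = -40/F - 39*F)
48205/L(O(9)) + 13857/a(-182) = 48205/66 + 13857/(-40/(-182) - 39*(-182)) = 48205*(1/66) + 13857/(-40*(-1/182) + 7098) = 48205/66 + 13857/(20/91 + 7098) = 48205/66 + 13857/(645938/91) = 48205/66 + 13857*(91/645938) = 48205/66 + 1260987/645938 = 7805166608/10657977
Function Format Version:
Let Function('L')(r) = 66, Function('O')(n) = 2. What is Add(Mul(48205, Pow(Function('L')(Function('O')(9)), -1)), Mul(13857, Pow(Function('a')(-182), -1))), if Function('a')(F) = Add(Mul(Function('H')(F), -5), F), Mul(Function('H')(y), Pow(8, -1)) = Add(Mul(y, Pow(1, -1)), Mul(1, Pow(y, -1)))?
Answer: Rational(7805166608, 10657977) ≈ 732.33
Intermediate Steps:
Function('H')(y) = Add(Mul(8, y), Mul(8, Pow(y, -1))) (Function('H')(y) = Mul(8, Add(Mul(y, Pow(1, -1)), Mul(1, Pow(y, -1)))) = Mul(8, Add(Mul(y, 1), Pow(y, -1))) = Mul(8, Add(y, Pow(y, -1))) = Add(Mul(8, y), Mul(8, Pow(y, -1))))
Function('a')(F) = Add(Mul(-40, Pow(F, -1)), Mul(-39, F)) (Function('a')(F) = Add(Mul(Add(Mul(8, F), Mul(8, Pow(F, -1))), -5), F) = Add(Add(Mul(-40, F), Mul(-40, Pow(F, -1))), F) = Add(Mul(-40, Pow(F, -1)), Mul(-39, F)))
Add(Mul(48205, Pow(Function('L')(Function('O')(9)), -1)), Mul(13857, Pow(Function('a')(-182), -1))) = Add(Mul(48205, Pow(66, -1)), Mul(13857, Pow(Add(Mul(-40, Pow(-182, -1)), Mul(-39, -182)), -1))) = Add(Mul(48205, Rational(1, 66)), Mul(13857, Pow(Add(Mul(-40, Rational(-1, 182)), 7098), -1))) = Add(Rational(48205, 66), Mul(13857, Pow(Add(Rational(20, 91), 7098), -1))) = Add(Rational(48205, 66), Mul(13857, Pow(Rational(645938, 91), -1))) = Add(Rational(48205, 66), Mul(13857, Rational(91, 645938))) = Add(Rational(48205, 66), Rational(1260987, 645938)) = Rational(7805166608, 10657977)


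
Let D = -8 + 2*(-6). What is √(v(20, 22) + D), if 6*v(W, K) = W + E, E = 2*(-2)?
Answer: 2*I*√39/3 ≈ 4.1633*I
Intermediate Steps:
D = -20 (D = -8 - 12 = -20)
E = -4
v(W, K) = -⅔ + W/6 (v(W, K) = (W - 4)/6 = (-4 + W)/6 = -⅔ + W/6)
√(v(20, 22) + D) = √((-⅔ + (⅙)*20) - 20) = √((-⅔ + 10/3) - 20) = √(8/3 - 20) = √(-52/3) = 2*I*√39/3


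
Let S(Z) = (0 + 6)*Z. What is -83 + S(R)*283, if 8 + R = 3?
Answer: -8573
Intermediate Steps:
R = -5 (R = -8 + 3 = -5)
S(Z) = 6*Z
-83 + S(R)*283 = -83 + (6*(-5))*283 = -83 - 30*283 = -83 - 8490 = -8573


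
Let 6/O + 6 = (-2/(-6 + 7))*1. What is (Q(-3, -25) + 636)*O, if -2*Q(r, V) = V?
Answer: -3891/8 ≈ -486.38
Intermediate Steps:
Q(r, V) = -V/2
O = -3/4 (O = 6/(-6 + (-2/(-6 + 7))*1) = 6/(-6 + (-2/1)*1) = 6/(-6 + (1*(-2))*1) = 6/(-6 - 2*1) = 6/(-6 - 2) = 6/(-8) = 6*(-1/8) = -3/4 ≈ -0.75000)
(Q(-3, -25) + 636)*O = (-1/2*(-25) + 636)*(-3/4) = (25/2 + 636)*(-3/4) = (1297/2)*(-3/4) = -3891/8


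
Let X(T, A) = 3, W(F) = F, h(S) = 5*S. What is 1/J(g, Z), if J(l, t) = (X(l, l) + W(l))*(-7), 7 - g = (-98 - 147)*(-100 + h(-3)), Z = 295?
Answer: 1/197155 ≈ 5.0722e-6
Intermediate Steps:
g = -28168 (g = 7 - (-98 - 147)*(-100 + 5*(-3)) = 7 - (-245)*(-100 - 15) = 7 - (-245)*(-115) = 7 - 1*28175 = 7 - 28175 = -28168)
J(l, t) = -21 - 7*l (J(l, t) = (3 + l)*(-7) = -21 - 7*l)
1/J(g, Z) = 1/(-21 - 7*(-28168)) = 1/(-21 + 197176) = 1/197155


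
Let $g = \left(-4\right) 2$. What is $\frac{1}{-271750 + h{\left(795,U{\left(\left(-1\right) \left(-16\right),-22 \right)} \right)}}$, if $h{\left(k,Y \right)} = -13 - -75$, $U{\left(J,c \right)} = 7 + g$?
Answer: $- \frac{1}{271688} \approx -3.6807 \cdot 10^{-6}$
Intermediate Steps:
$g = -8$
$U{\left(J,c \right)} = -1$ ($U{\left(J,c \right)} = 7 - 8 = -1$)
$h{\left(k,Y \right)} = 62$ ($h{\left(k,Y \right)} = -13 + 75 = 62$)
$\frac{1}{-271750 + h{\left(795,U{\left(\left(-1\right) \left(-16\right),-22 \right)} \right)}} = \frac{1}{-271750 + 62} = \frac{1}{-271688} = - \frac{1}{271688}$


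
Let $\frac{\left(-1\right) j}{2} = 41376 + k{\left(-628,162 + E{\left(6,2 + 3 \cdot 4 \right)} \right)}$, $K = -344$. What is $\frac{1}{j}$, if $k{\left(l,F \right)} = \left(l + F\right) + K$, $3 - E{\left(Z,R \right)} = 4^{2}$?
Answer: $- \frac{1}{81106} \approx -1.233 \cdot 10^{-5}$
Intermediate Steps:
$E{\left(Z,R \right)} = -13$ ($E{\left(Z,R \right)} = 3 - 4^{2} = 3 - 16 = -13$)
$k{\left(l,F \right)} = -344 + F + l$ ($k{\left(l,F \right)} = \left(l + F\right) - 344 = \left(F + l\right) - 344 = -344 + F + l$)
$j = -81106$ ($j = - 2 \left(41376 - 823\right) = \left(-2\right) 40553 = -81106$)
$\frac{1}{j} = \frac{1}{-81106} = - \frac{1}{81106}$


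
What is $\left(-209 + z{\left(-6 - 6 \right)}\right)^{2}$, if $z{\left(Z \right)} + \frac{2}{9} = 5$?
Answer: $\frac{3378244}{81} \approx 41707.0$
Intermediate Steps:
$z{\left(Z \right)} = \frac{43}{9}$ ($z{\left(Z \right)} = - \frac{2}{9} + 5 = \frac{43}{9}$)
$\left(-209 + z{\left(-6 - 6 \right)}\right)^{2} = \left(-209 + \frac{43}{9}\right)^{2} = \left(- \frac{1838}{9}\right)^{2} = \frac{3378244}{81}$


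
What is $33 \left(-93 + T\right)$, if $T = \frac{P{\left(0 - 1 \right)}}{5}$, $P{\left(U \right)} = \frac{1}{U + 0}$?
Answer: $- \frac{15378}{5} \approx -3075.6$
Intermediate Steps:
$P{\left(U \right)} = \frac{1}{U}$
$T = - \frac{1}{5}$ ($T = \frac{1}{\left(0 - 1\right) 5} = \frac{1}{0 - 1} \cdot \frac{1}{5} = \frac{1}{-1} \cdot \frac{1}{5} = \left(-1\right) \frac{1}{5} = - \frac{1}{5} \approx -0.2$)
$33 \left(-93 + T\right) = 33 \left(-93 - \frac{1}{5}\right) = 33 \left(- \frac{466}{5}\right) = - \frac{15378}{5}$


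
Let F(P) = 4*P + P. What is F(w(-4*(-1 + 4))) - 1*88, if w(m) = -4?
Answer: -108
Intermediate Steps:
F(P) = 5*P
F(w(-4*(-1 + 4))) - 1*88 = 5*(-4) - 1*88 = -20 - 88 = -108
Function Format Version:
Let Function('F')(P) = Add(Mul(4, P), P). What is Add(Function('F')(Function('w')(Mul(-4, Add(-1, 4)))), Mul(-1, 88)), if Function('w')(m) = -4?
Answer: -108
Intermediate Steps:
Function('F')(P) = Mul(5, P)
Add(Function('F')(Function('w')(Mul(-4, Add(-1, 4)))), Mul(-1, 88)) = Add(Mul(5, -4), Mul(-1, 88)) = Add(-20, -88) = -108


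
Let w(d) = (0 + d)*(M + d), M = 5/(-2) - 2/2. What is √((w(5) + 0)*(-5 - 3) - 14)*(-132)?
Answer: -132*I*√74 ≈ -1135.5*I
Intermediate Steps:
M = -7/2 (M = 5*(-½) - 2*½ = -5/2 - 1 = -7/2 ≈ -3.5000)
w(d) = d*(-7/2 + d) (w(d) = (0 + d)*(-7/2 + d) = d*(-7/2 + d))
√((w(5) + 0)*(-5 - 3) - 14)*(-132) = √(((½)*5*(-7 + 2*5) + 0)*(-5 - 3) - 14)*(-132) = √(((½)*5*(-7 + 10) + 0)*(-8) - 14)*(-132) = √(((½)*5*3 + 0)*(-8) - 14)*(-132) = √((15/2 + 0)*(-8) - 14)*(-132) = √((15/2)*(-8) - 14)*(-132) = √(-60 - 14)*(-132) = √(-74)*(-132) = (I*√74)*(-132) = -132*I*√74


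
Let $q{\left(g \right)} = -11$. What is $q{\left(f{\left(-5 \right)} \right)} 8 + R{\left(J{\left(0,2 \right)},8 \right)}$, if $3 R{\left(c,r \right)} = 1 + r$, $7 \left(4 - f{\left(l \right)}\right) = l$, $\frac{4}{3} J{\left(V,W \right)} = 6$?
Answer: $-85$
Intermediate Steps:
$J{\left(V,W \right)} = \frac{9}{2}$ ($J{\left(V,W \right)} = \frac{3}{4} \cdot 6 = \frac{9}{2}$)
$f{\left(l \right)} = 4 - \frac{l}{7}$
$R{\left(c,r \right)} = \frac{1}{3} + \frac{r}{3}$ ($R{\left(c,r \right)} = \frac{1 + r}{3} = \frac{1}{3} + \frac{r}{3}$)
$q{\left(f{\left(-5 \right)} \right)} 8 + R{\left(J{\left(0,2 \right)},8 \right)} = \left(-11\right) 8 + \left(\frac{1}{3} + \frac{1}{3} \cdot 8\right) = -88 + \left(\frac{1}{3} + \frac{8}{3}\right) = -88 + 3 = -85$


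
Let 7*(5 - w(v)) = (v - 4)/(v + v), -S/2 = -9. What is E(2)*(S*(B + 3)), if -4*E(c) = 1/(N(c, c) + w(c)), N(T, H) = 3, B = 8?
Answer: -693/113 ≈ -6.1327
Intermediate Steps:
S = 18 (S = -2*(-9) = 18)
w(v) = 5 - (-4 + v)/(14*v) (w(v) = 5 - (v - 4)/(7*(v + v)) = 5 - (-4 + v)/(7*(2*v)) = 5 - (-4 + v)*1/(2*v)/7 = 5 - (-4 + v)/(14*v))
E(c) = -1/(4*(3 + (4 + 69*c)/(14*c)))
E(2)*(S*(B + 3)) = (-7*2/(8 + 222*2))*(18*(8 + 3)) = (-7*2/(8 + 444))*(18*11) = -7*2/452*198 = -7*2*1/452*198 = -7/226*198 = -693/113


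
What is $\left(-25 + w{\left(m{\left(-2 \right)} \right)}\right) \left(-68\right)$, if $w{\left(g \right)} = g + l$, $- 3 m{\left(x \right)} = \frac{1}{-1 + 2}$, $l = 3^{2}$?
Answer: $\frac{3332}{3} \approx 1110.7$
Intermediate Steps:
$l = 9$
$m{\left(x \right)} = - \frac{1}{3}$ ($m{\left(x \right)} = - \frac{1}{3 \left(-1 + 2\right)} = - \frac{1}{3 \cdot 1} = \left(- \frac{1}{3}\right) 1 = - \frac{1}{3}$)
$w{\left(g \right)} = 9 + g$ ($w{\left(g \right)} = g + 9 = 9 + g$)
$\left(-25 + w{\left(m{\left(-2 \right)} \right)}\right) \left(-68\right) = \left(-25 + \left(9 - \frac{1}{3}\right)\right) \left(-68\right) = \left(-25 + \frac{26}{3}\right) \left(-68\right) = \left(- \frac{49}{3}\right) \left(-68\right) = \frac{3332}{3}$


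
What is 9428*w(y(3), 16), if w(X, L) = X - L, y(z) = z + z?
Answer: -94280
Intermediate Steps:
y(z) = 2*z
9428*w(y(3), 16) = 9428*(2*3 - 1*16) = 9428*(6 - 16) = 9428*(-10) = -94280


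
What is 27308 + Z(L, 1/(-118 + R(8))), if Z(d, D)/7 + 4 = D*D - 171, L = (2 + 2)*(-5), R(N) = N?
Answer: 315604307/12100 ≈ 26083.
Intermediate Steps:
L = -20 (L = 4*(-5) = -20)
Z(d, D) = -1225 + 7*D² (Z(d, D) = -28 + 7*(D*D - 171) = -28 + 7*(D² - 171) = -28 + 7*(-171 + D²) = -28 + (-1197 + 7*D²) = -1225 + 7*D²)
27308 + Z(L, 1/(-118 + R(8))) = 27308 + (-1225 + 7*(1/(-118 + 8))²) = 27308 + (-1225 + 7*(1/(-110))²) = 27308 + (-1225 + 7*(-1/110)²) = 27308 + (-1225 + 7*(1/12100)) = 27308 + (-1225 + 7/12100) = 27308 - 14822493/12100 = 315604307/12100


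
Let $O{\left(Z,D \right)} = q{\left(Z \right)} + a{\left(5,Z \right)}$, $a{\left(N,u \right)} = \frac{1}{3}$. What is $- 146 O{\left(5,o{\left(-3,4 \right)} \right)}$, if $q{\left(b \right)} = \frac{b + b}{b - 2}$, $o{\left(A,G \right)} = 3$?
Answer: $- \frac{1606}{3} \approx -535.33$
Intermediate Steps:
$a{\left(N,u \right)} = \frac{1}{3}$
$q{\left(b \right)} = \frac{2 b}{-2 + b}$
$O{\left(Z,D \right)} = \frac{1}{3} + \frac{2 Z}{-2 + Z}$ ($O{\left(Z,D \right)} = \frac{2 Z}{-2 + Z} + \frac{1}{3} = \frac{1}{3} + \frac{2 Z}{-2 + Z}$)
$- 146 O{\left(5,o{\left(-3,4 \right)} \right)} = - 146 \frac{-2 + 7 \cdot 5}{3 \left(-2 + 5\right)} = - 146 \frac{-2 + 35}{3 \cdot 3} = - 146 \cdot \frac{1}{3} \cdot \frac{1}{3} \cdot 33 = \left(-146\right) \frac{11}{3} = - \frac{1606}{3}$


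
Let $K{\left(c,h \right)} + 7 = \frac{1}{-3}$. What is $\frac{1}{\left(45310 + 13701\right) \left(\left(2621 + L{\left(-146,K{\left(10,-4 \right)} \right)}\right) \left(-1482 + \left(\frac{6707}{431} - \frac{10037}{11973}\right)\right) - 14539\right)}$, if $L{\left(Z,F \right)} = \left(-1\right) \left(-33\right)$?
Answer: $- \frac{5160363}{1190267678867801615} \approx -4.3355 \cdot 10^{-12}$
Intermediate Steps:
$K{\left(c,h \right)} = - \frac{22}{3}$ ($K{\left(c,h \right)} = -7 + \frac{1}{-3} = -7 - \frac{1}{3} = - \frac{22}{3}$)
$L{\left(Z,F \right)} = 33$
$\frac{1}{\left(45310 + 13701\right) \left(\left(2621 + L{\left(-146,K{\left(10,-4 \right)} \right)}\right) \left(-1482 + \left(\frac{6707}{431} - \frac{10037}{11973}\right)\right) - 14539\right)} = \frac{1}{\left(45310 + 13701\right) \left(\left(2621 + 33\right) \left(-1482 + \left(\frac{6707}{431} - \frac{10037}{11973}\right)\right) - 14539\right)} = \frac{1}{59011 \left(2654 \left(-1482 + \left(6707 \cdot \frac{1}{431} - \frac{10037}{11973}\right)\right) - 14539\right)} = \frac{1}{59011 \left(2654 \left(-1482 + \left(\frac{6707}{431} - \frac{10037}{11973}\right)\right) - 14539\right)} = \frac{1}{59011 \left(2654 \left(-1482 + \frac{75976964}{5160363}\right) - 14539\right)} = \frac{1}{59011 \left(2654 \left(- \frac{7571681002}{5160363}\right) - 14539\right)} = \frac{1}{59011 \left(- \frac{20095241379308}{5160363} - 14539\right)} = \frac{1}{59011 \left(- \frac{20170267896965}{5160363}\right)} = \frac{1}{- \frac{1190267678867801615}{5160363}} = - \frac{5160363}{1190267678867801615}$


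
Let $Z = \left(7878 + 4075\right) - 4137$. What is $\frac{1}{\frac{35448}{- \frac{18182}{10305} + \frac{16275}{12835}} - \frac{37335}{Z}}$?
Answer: $- \frac{102627354904}{7329581873495445} \approx -1.4002 \cdot 10^{-5}$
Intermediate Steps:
$Z = 7816$ ($Z = 11953 - 4137 = 7816$)
$\frac{1}{\frac{35448}{- \frac{18182}{10305} + \frac{16275}{12835}} - \frac{37335}{Z}} = \frac{1}{\frac{35448}{- \frac{18182}{10305} + \frac{16275}{12835}} - \frac{37335}{7816}} = \frac{1}{\frac{35448}{\left(-18182\right) \frac{1}{10305} + 16275 \cdot \frac{1}{12835}} - \frac{37335}{7816}} = \frac{1}{\frac{35448}{- \frac{18182}{10305} + \frac{3255}{2567}} - \frac{37335}{7816}} = \frac{1}{\frac{35448}{- \frac{13130419}{26452935}} - \frac{37335}{7816}} = \frac{1}{35448 \left(- \frac{26452935}{13130419}\right) - \frac{37335}{7816}} = \frac{1}{- \frac{937703639880}{13130419} - \frac{37335}{7816}} = \frac{1}{- \frac{7329581873495445}{102627354904}} = - \frac{102627354904}{7329581873495445}$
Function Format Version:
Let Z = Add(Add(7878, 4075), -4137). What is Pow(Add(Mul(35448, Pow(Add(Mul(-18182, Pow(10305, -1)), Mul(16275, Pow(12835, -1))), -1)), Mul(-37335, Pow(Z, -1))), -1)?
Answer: Rational(-102627354904, 7329581873495445) ≈ -1.4002e-5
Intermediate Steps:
Z = 7816 (Z = Add(11953, -4137) = 7816)
Pow(Add(Mul(35448, Pow(Add(Mul(-18182, Pow(10305, -1)), Mul(16275, Pow(12835, -1))), -1)), Mul(-37335, Pow(Z, -1))), -1) = Pow(Add(Mul(35448, Pow(Add(Mul(-18182, Pow(10305, -1)), Mul(16275, Pow(12835, -1))), -1)), Mul(-37335, Pow(7816, -1))), -1) = Pow(Add(Mul(35448, Pow(Add(Mul(-18182, Rational(1, 10305)), Mul(16275, Rational(1, 12835))), -1)), Mul(-37335, Rational(1, 7816))), -1) = Pow(Add(Mul(35448, Pow(Add(Rational(-18182, 10305), Rational(3255, 2567)), -1)), Rational(-37335, 7816)), -1) = Pow(Add(Mul(35448, Pow(Rational(-13130419, 26452935), -1)), Rational(-37335, 7816)), -1) = Pow(Add(Mul(35448, Rational(-26452935, 13130419)), Rational(-37335, 7816)), -1) = Pow(Add(Rational(-937703639880, 13130419), Rational(-37335, 7816)), -1) = Pow(Rational(-7329581873495445, 102627354904), -1) = Rational(-102627354904, 7329581873495445)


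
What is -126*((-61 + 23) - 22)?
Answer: 7560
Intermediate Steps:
-126*((-61 + 23) - 22) = -126*(-38 - 22) = -126*(-60) = 7560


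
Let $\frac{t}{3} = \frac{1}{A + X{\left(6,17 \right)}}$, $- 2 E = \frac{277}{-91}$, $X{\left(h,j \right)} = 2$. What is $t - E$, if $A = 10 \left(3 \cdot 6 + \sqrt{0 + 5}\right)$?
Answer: $- \frac{2234369}{1484392} - \frac{15 \sqrt{5}}{16312} \approx -1.5073$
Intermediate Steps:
$A = 180 + 10 \sqrt{5}$ ($A = 10 \left(18 + \sqrt{5}\right) = 180 + 10 \sqrt{5} \approx 202.36$)
$E = \frac{277}{182}$ ($E = - \frac{277 \frac{1}{-91}}{2} = - \frac{277 \left(- \frac{1}{91}\right)}{2} = \left(- \frac{1}{2}\right) \left(- \frac{277}{91}\right) = \frac{277}{182} \approx 1.522$)
$t = \frac{3}{182 + 10 \sqrt{5}}$ ($t = \frac{3}{\left(180 + 10 \sqrt{5}\right) + 2} = \frac{3}{182 + 10 \sqrt{5}} \approx 0.01468$)
$t - E = \left(\frac{273}{16312} - \frac{15 \sqrt{5}}{16312}\right) - \frac{277}{182} = - \frac{2234369}{1484392} - \frac{15 \sqrt{5}}{16312}$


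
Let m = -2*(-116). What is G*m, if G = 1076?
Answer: 249632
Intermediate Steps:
m = 232
G*m = 1076*232 = 249632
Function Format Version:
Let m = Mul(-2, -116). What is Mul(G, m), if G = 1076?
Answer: 249632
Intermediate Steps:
m = 232
Mul(G, m) = Mul(1076, 232) = 249632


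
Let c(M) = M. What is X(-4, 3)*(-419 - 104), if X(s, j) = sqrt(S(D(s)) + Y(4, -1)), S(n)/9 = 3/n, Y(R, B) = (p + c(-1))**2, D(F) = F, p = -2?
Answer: -1569/2 ≈ -784.50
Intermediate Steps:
Y(R, B) = 9 (Y(R, B) = (-2 - 1)**2 = (-3)**2 = 9)
S(n) = 27/n (S(n) = 9*(3/n) = 27/n)
X(s, j) = sqrt(9 + 27/s) (X(s, j) = sqrt(27/s + 9) = sqrt(9 + 27/s))
X(-4, 3)*(-419 - 104) = (3*sqrt((3 - 4)/(-4)))*(-419 - 104) = (3*sqrt(-1/4*(-1)))*(-523) = (3*sqrt(1/4))*(-523) = (3*(1/2))*(-523) = (3/2)*(-523) = -1569/2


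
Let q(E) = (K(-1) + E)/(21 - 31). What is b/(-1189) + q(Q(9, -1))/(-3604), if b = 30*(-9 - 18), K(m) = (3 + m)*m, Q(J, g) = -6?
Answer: 3647861/5356445 ≈ 0.68102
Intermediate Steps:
K(m) = m*(3 + m)
b = -810 (b = 30*(-27) = -810)
q(E) = ⅕ - E/10 (q(E) = (-(3 - 1) + E)/(21 - 31) = (-1*2 + E)/(-10) = (-2 + E)*(-⅒) = ⅕ - E/10)
b/(-1189) + q(Q(9, -1))/(-3604) = -810/(-1189) + (⅕ - ⅒*(-6))/(-3604) = -810*(-1/1189) + (⅕ + ⅗)*(-1/3604) = 810/1189 + (⅘)*(-1/3604) = 810/1189 - 1/4505 = 3647861/5356445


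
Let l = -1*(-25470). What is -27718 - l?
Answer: -53188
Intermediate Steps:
l = 25470
-27718 - l = -27718 - 1*25470 = -27718 - 25470 = -53188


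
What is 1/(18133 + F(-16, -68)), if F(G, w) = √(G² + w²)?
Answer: 18133/328800809 - 4*√305/328800809 ≈ 5.4936e-5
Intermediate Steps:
1/(18133 + F(-16, -68)) = 1/(18133 + √((-16)² + (-68)²)) = 1/(18133 + √(256 + 4624)) = 1/(18133 + √4880) = 1/(18133 + 4*√305)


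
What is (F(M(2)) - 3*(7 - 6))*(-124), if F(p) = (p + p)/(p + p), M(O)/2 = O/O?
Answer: 248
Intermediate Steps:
M(O) = 2 (M(O) = 2*(O/O) = 2*1 = 2)
F(p) = 1 (F(p) = (2*p)/((2*p)) = (2*p)*(1/(2*p)) = 1)
(F(M(2)) - 3*(7 - 6))*(-124) = (1 - 3*(7 - 6))*(-124) = (1 - 3*1)*(-124) = (1 - 3)*(-124) = -2*(-124) = 248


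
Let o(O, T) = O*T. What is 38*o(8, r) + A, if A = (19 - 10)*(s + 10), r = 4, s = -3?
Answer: 1279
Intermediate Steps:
A = 63 (A = (19 - 10)*(-3 + 10) = 9*7 = 63)
38*o(8, r) + A = 38*(8*4) + 63 = 38*32 + 63 = 1216 + 63 = 1279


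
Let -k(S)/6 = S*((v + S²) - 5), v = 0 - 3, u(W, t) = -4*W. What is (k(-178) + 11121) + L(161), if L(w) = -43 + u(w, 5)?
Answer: 33840402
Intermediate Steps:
v = -3
k(S) = -6*S*(-8 + S²) (k(S) = -6*S*((-3 + S²) - 5) = -6*S*(-8 + S²))
L(w) = -43 - 4*w
(k(-178) + 11121) + L(161) = (6*(-178)*(8 - 1*(-178)²) + 11121) + (-43 - 4*161) = (6*(-178)*(8 - 1*31684) + 11121) + (-43 - 644) = (6*(-178)*(8 - 31684) + 11121) - 687 = (6*(-178)*(-31676) + 11121) - 687 = (33829968 + 11121) - 687 = 33841089 - 687 = 33840402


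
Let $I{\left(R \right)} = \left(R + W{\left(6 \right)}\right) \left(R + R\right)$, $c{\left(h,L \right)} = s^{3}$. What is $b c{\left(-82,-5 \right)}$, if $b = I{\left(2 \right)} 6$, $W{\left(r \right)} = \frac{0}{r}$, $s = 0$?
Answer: $0$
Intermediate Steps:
$W{\left(r \right)} = 0$
$c{\left(h,L \right)} = 0$ ($c{\left(h,L \right)} = 0^{3} = 0$)
$I{\left(R \right)} = 2 R^{2}$ ($I{\left(R \right)} = \left(R + 0\right) \left(R + R\right) = R 2 R = 2 R^{2}$)
$b = 48$ ($b = 2 \cdot 2^{2} \cdot 6 = 2 \cdot 4 \cdot 6 = 8 \cdot 6 = 48$)
$b c{\left(-82,-5 \right)} = 48 \cdot 0 = 0$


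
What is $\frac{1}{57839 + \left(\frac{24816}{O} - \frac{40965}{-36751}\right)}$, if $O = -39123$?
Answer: $\frac{479269791}{27720715661942} \approx 1.7289 \cdot 10^{-5}$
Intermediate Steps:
$\frac{1}{57839 + \left(\frac{24816}{O} - \frac{40965}{-36751}\right)} = \frac{1}{57839 + \left(\frac{24816}{-39123} - \frac{40965}{-36751}\right)} = \frac{1}{57839 + \left(24816 \left(- \frac{1}{39123}\right) - - \frac{40965}{36751}\right)} = \frac{1}{57839 + \left(- \frac{8272}{13041} + \frac{40965}{36751}\right)} = \frac{1}{57839 + \frac{230220293}{479269791}} = \frac{1}{\frac{27720715661942}{479269791}} = \frac{479269791}{27720715661942}$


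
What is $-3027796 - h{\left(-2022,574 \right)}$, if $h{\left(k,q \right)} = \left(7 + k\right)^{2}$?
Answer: $-7088021$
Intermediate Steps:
$-3027796 - h{\left(-2022,574 \right)} = -3027796 - \left(7 - 2022\right)^{2} = -3027796 - \left(-2015\right)^{2} = -3027796 - 4060225 = -7088021$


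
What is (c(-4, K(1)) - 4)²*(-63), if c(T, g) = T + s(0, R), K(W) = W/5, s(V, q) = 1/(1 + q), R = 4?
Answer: -95823/25 ≈ -3832.9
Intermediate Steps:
K(W) = W/5 (K(W) = W*(⅕) = W/5)
c(T, g) = ⅕ + T (c(T, g) = T + 1/(1 + 4) = T + 1/5 = T + ⅕ = ⅕ + T)
(c(-4, K(1)) - 4)²*(-63) = ((⅕ - 4) - 4)²*(-63) = (-19/5 - 4)²*(-63) = (-39/5)²*(-63) = (1521/25)*(-63) = -95823/25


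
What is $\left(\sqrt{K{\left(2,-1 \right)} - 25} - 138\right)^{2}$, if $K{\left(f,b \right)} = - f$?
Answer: $19017 - 828 i \sqrt{3} \approx 19017.0 - 1434.1 i$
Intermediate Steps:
$\left(\sqrt{K{\left(2,-1 \right)} - 25} - 138\right)^{2} = \left(\sqrt{\left(-1\right) 2 - 25} - 138\right)^{2} = \left(\sqrt{-2 - 25} - 138\right)^{2} = \left(\sqrt{-27} - 138\right)^{2} = \left(3 i \sqrt{3} - 138\right)^{2} = \left(-138 + 3 i \sqrt{3}\right)^{2}$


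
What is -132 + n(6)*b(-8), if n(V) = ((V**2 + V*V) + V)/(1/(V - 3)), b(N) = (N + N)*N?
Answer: 29820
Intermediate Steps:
b(N) = 2*N**2 (b(N) = (2*N)*N = 2*N**2)
n(V) = (-3 + V)*(V + 2*V**2) (n(V) = ((V**2 + V**2) + V)/(1/(-3 + V)) = (2*V**2 + V)*(-3 + V) = (V + 2*V**2)*(-3 + V) = (-3 + V)*(V + 2*V**2))
-132 + n(6)*b(-8) = -132 + (6*(-3 - 5*6 + 2*6**2))*(2*(-8)**2) = -132 + (6*(-3 - 30 + 2*36))*(2*64) = -132 + (6*(-3 - 30 + 72))*128 = -132 + (6*39)*128 = -132 + 234*128 = -132 + 29952 = 29820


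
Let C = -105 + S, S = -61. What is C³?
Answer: -4574296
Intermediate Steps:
C = -166 (C = -105 - 61 = -166)
C³ = (-166)³ = -4574296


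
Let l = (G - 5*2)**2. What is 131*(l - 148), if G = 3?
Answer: -12969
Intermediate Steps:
l = 49 (l = (3 - 5*2)**2 = (3 - 10)**2 = (-7)**2 = 49)
131*(l - 148) = 131*(49 - 148) = 131*(-99) = -12969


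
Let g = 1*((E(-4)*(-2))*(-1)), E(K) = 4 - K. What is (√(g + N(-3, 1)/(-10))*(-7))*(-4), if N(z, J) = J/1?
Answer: 14*√1590/5 ≈ 111.65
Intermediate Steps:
N(z, J) = J (N(z, J) = J*1 = J)
g = 16 (g = 1*(((4 - 1*(-4))*(-2))*(-1)) = 1*(((4 + 4)*(-2))*(-1)) = 1*((8*(-2))*(-1)) = 1*(-16*(-1)) = 1*16 = 16)
(√(g + N(-3, 1)/(-10))*(-7))*(-4) = (√(16 + 1/(-10))*(-7))*(-4) = (√(16 + 1*(-⅒))*(-7))*(-4) = (√(16 - ⅒)*(-7))*(-4) = (√(159/10)*(-7))*(-4) = ((√1590/10)*(-7))*(-4) = -7*√1590/10*(-4) = 14*√1590/5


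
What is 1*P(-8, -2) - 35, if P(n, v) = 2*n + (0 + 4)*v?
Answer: -59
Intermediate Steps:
P(n, v) = 2*n + 4*v
1*P(-8, -2) - 35 = 1*(2*(-8) + 4*(-2)) - 35 = 1*(-16 - 8) - 35 = 1*(-24) - 35 = -24 - 35 = -59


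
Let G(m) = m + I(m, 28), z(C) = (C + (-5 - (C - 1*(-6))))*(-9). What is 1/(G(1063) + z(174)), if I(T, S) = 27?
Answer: 1/1189 ≈ 0.00084104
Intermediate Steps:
z(C) = 99 (z(C) = (C + (-5 - (C + 6)))*(-9) = (C + (-5 - (6 + C)))*(-9) = (C + (-5 + (-6 - C)))*(-9) = (C + (-11 - C))*(-9) = -11*(-9) = 99)
G(m) = 27 + m (G(m) = m + 27 = 27 + m)
1/(G(1063) + z(174)) = 1/((27 + 1063) + 99) = 1/(1090 + 99) = 1/1189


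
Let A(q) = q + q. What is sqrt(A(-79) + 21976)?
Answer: sqrt(21818) ≈ 147.71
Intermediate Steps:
A(q) = 2*q
sqrt(A(-79) + 21976) = sqrt(2*(-79) + 21976) = sqrt(-158 + 21976) = sqrt(21818)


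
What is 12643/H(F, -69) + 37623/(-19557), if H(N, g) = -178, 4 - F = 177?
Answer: -84652015/1160382 ≈ -72.952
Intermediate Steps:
F = -173 (F = 4 - 1*177 = 4 - 177 = -173)
12643/H(F, -69) + 37623/(-19557) = 12643/(-178) + 37623/(-19557) = 12643*(-1/178) + 37623*(-1/19557) = -12643/178 - 12541/6519 = -84652015/1160382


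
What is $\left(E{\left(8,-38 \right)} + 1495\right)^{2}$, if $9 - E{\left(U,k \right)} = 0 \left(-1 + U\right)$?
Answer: $2262016$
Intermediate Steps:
$E{\left(U,k \right)} = 9$ ($E{\left(U,k \right)} = 9 - 0 \left(-1 + U\right) = 9 - 0 = 9 + 0 = 9$)
$\left(E{\left(8,-38 \right)} + 1495\right)^{2} = \left(9 + 1495\right)^{2} = 1504^{2} = 2262016$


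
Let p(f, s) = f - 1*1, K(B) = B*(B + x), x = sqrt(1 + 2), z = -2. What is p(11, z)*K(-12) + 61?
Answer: 1501 - 120*sqrt(3) ≈ 1293.2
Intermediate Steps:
x = sqrt(3) ≈ 1.7320
K(B) = B*(B + sqrt(3))
p(f, s) = -1 + f (p(f, s) = f - 1 = -1 + f)
p(11, z)*K(-12) + 61 = (-1 + 11)*(-12*(-12 + sqrt(3))) + 61 = 10*(144 - 12*sqrt(3)) + 61 = (1440 - 120*sqrt(3)) + 61 = 1501 - 120*sqrt(3)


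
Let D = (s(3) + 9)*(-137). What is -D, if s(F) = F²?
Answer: 2466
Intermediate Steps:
D = -2466 (D = (3² + 9)*(-137) = (9 + 9)*(-137) = 18*(-137) = -2466)
-D = -1*(-2466) = 2466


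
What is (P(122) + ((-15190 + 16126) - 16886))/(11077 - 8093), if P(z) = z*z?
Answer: -533/1492 ≈ -0.35724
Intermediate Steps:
P(z) = z**2
(P(122) + ((-15190 + 16126) - 16886))/(11077 - 8093) = (122**2 + ((-15190 + 16126) - 16886))/(11077 - 8093) = (14884 + (936 - 16886))/2984 = (14884 - 15950)*(1/2984) = -1066*1/2984 = -533/1492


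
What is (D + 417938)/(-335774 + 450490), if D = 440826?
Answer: 214691/28679 ≈ 7.4860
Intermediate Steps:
(D + 417938)/(-335774 + 450490) = (440826 + 417938)/(-335774 + 450490) = 858764/114716 = 858764*(1/114716) = 214691/28679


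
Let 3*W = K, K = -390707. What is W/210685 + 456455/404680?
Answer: 26078671253/51156003480 ≈ 0.50979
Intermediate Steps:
W = -390707/3 (W = (1/3)*(-390707) = -390707/3 ≈ -1.3024e+5)
W/210685 + 456455/404680 = -390707/3/210685 + 456455/404680 = -390707/3*1/210685 + 456455*(1/404680) = -390707/632055 + 91291/80936 = 26078671253/51156003480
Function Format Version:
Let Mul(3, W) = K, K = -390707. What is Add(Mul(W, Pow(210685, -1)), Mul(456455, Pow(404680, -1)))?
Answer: Rational(26078671253, 51156003480) ≈ 0.50979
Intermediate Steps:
W = Rational(-390707, 3) (W = Mul(Rational(1, 3), -390707) = Rational(-390707, 3) ≈ -1.3024e+5)
Add(Mul(W, Pow(210685, -1)), Mul(456455, Pow(404680, -1))) = Add(Mul(Rational(-390707, 3), Pow(210685, -1)), Mul(456455, Pow(404680, -1))) = Add(Mul(Rational(-390707, 3), Rational(1, 210685)), Mul(456455, Rational(1, 404680))) = Add(Rational(-390707, 632055), Rational(91291, 80936)) = Rational(26078671253, 51156003480)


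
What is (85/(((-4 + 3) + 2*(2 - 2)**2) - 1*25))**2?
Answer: 7225/676 ≈ 10.688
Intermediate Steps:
(85/(((-4 + 3) + 2*(2 - 2)**2) - 1*25))**2 = (85/((-1 + 2*0**2) - 25))**2 = (85/((-1 + 2*0) - 25))**2 = (85/((-1 + 0) - 25))**2 = (85/(-1 - 25))**2 = (85/(-26))**2 = (85*(-1/26))**2 = (-85/26)**2 = 7225/676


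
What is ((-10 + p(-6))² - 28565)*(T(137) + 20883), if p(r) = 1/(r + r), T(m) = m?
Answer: -21538768345/36 ≈ -5.9830e+8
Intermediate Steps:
p(r) = 1/(2*r)
((-10 + p(-6))² - 28565)*(T(137) + 20883) = ((-10 + (½)/(-6))² - 28565)*(137 + 20883) = ((-10 + (½)*(-⅙))² - 28565)*21020 = ((-10 - 1/12)² - 28565)*21020 = ((-121/12)² - 28565)*21020 = (14641/144 - 28565)*21020 = -4098719/144*21020 = -21538768345/36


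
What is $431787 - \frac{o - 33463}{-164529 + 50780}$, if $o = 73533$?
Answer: $\frac{49115379533}{113749} \approx 4.3179 \cdot 10^{5}$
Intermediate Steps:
$431787 - \frac{o - 33463}{-164529 + 50780} = 431787 - \frac{73533 - 33463}{-164529 + 50780} = 431787 - \frac{40070}{-113749} = 431787 - 40070 \left(- \frac{1}{113749}\right) = 431787 - - \frac{40070}{113749} = 431787 + \frac{40070}{113749} = \frac{49115379533}{113749}$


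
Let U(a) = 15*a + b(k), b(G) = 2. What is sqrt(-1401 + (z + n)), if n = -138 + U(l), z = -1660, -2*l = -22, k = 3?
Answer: 2*I*sqrt(758) ≈ 55.064*I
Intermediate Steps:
l = 11 (l = -1/2*(-22) = 11)
U(a) = 2 + 15*a (U(a) = 15*a + 2 = 2 + 15*a)
n = 29 (n = -138 + (2 + 15*11) = -138 + (2 + 165) = -138 + 167 = 29)
sqrt(-1401 + (z + n)) = sqrt(-1401 + (-1660 + 29)) = sqrt(-1401 - 1631) = sqrt(-3032) = 2*I*sqrt(758)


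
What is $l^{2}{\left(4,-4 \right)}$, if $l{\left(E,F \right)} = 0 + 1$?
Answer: $1$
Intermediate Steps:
$l{\left(E,F \right)} = 1$
$l^{2}{\left(4,-4 \right)} = 1^{2} = 1$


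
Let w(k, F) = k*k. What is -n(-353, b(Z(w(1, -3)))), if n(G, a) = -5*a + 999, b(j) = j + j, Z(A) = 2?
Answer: -979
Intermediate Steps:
w(k, F) = k²
b(j) = 2*j
n(G, a) = 999 - 5*a
-n(-353, b(Z(w(1, -3)))) = -(999 - 10*2) = -(999 - 5*4) = -(999 - 20) = -1*979 = -979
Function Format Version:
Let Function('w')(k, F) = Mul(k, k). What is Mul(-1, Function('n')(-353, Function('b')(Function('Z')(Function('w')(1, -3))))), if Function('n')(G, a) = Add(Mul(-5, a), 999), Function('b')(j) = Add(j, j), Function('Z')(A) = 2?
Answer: -979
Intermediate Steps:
Function('w')(k, F) = Pow(k, 2)
Function('b')(j) = Mul(2, j)
Function('n')(G, a) = Add(999, Mul(-5, a))
Mul(-1, Function('n')(-353, Function('b')(Function('Z')(Function('w')(1, -3))))) = Mul(-1, Add(999, Mul(-5, Mul(2, 2)))) = Mul(-1, Add(999, Mul(-5, 4))) = Mul(-1, Add(999, -20)) = Mul(-1, 979) = -979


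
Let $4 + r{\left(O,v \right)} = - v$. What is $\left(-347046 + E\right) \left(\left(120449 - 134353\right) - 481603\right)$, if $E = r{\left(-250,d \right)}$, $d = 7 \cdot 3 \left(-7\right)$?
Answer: $171892864821$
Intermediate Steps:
$d = -147$ ($d = 21 \left(-7\right) = -147$)
$r{\left(O,v \right)} = -4 - v$
$E = 143$ ($E = -4 - -147 = -4 + 147 = 143$)
$\left(-347046 + E\right) \left(\left(120449 - 134353\right) - 481603\right) = \left(-347046 + 143\right) \left(\left(120449 - 134353\right) - 481603\right) = - 346903 \left(-13904 - 481603\right) = \left(-346903\right) \left(-495507\right) = 171892864821$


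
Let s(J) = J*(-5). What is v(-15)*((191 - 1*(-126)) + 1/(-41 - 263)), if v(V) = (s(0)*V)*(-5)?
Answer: 0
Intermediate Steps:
s(J) = -5*J
v(V) = 0 (v(V) = ((-5*0)*V)*(-5) = (0*V)*(-5) = 0*(-5) = 0)
v(-15)*((191 - 1*(-126)) + 1/(-41 - 263)) = 0*((191 - 1*(-126)) + 1/(-41 - 263)) = 0*((191 + 126) + 1/(-304)) = 0*(317 - 1/304) = 0*(96367/304) = 0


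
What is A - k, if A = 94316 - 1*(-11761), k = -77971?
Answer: 184048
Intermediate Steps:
A = 106077 (A = 94316 + 11761 = 106077)
A - k = 106077 - 1*(-77971) = 106077 + 77971 = 184048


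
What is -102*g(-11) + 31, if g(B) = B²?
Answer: -12311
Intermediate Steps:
-102*g(-11) + 31 = -102*(-11)² + 31 = -102*121 + 31 = -12342 + 31 = -12311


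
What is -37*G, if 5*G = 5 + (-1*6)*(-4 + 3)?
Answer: -407/5 ≈ -81.400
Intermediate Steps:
G = 11/5 (G = (5 + (-1*6)*(-4 + 3))/5 = (5 - 6*(-1))/5 = (5 + 6)/5 = (1/5)*11 = 11/5 ≈ 2.2000)
-37*G = -37*11/5 = -407/5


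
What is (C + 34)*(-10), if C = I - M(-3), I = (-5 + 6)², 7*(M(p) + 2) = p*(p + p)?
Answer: -2410/7 ≈ -344.29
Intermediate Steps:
M(p) = -2 + 2*p²/7 (M(p) = -2 + (p*(p + p))/7 = -2 + (p*(2*p))/7 = -2 + (2*p²)/7 = -2 + 2*p²/7)
I = 1 (I = 1² = 1)
C = 3/7 (C = 1 - (-2 + (2/7)*(-3)²) = 1 - (-2 + (2/7)*9) = 1 - (-2 + 18/7) = 1 - 1*4/7 = 1 - 4/7 = 3/7 ≈ 0.42857)
(C + 34)*(-10) = (3/7 + 34)*(-10) = (241/7)*(-10) = -2410/7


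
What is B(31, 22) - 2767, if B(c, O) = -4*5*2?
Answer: -2807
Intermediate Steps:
B(c, O) = -40 (B(c, O) = -20*2 = -40)
B(31, 22) - 2767 = -40 - 2767 = -2807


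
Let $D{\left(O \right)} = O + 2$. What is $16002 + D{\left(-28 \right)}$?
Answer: $15976$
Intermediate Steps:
$D{\left(O \right)} = 2 + O$
$16002 + D{\left(-28 \right)} = 16002 + \left(2 - 28\right) = 16002 - 26 = 15976$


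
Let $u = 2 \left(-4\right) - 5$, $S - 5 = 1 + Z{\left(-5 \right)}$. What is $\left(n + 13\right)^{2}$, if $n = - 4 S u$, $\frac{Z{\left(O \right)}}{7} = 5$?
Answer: $4601025$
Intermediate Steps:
$Z{\left(O \right)} = 35$ ($Z{\left(O \right)} = 7 \cdot 5 = 35$)
$S = 41$ ($S = 5 + \left(1 + 35\right) = 5 + 36 = 41$)
$u = -13$ ($u = -8 - 5 = -13$)
$n = 2132$ ($n = \left(-4\right) 41 \left(-13\right) = \left(-164\right) \left(-13\right) = 2132$)
$\left(n + 13\right)^{2} = \left(2132 + 13\right)^{2} = 2145^{2} = 4601025$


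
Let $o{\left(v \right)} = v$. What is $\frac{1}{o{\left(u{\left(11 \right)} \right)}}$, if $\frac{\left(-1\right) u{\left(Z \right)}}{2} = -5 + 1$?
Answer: $\frac{1}{8} \approx 0.125$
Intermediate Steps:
$u{\left(Z \right)} = 8$ ($u{\left(Z \right)} = - 2 \left(-5 + 1\right) = \left(-2\right) \left(-4\right) = 8$)
$\frac{1}{o{\left(u{\left(11 \right)} \right)}} = \frac{1}{8}$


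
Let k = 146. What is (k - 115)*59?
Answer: 1829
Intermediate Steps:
(k - 115)*59 = (146 - 115)*59 = 31*59 = 1829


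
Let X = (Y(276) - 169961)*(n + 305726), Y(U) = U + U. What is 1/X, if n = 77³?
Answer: -1/129133534931 ≈ -7.7439e-12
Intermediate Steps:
Y(U) = 2*U
n = 456533
X = -129133534931 (X = (2*276 - 169961)*(456533 + 305726) = (552 - 169961)*762259 = -169409*762259 = -129133534931)
1/X = 1/(-129133534931) = -1/129133534931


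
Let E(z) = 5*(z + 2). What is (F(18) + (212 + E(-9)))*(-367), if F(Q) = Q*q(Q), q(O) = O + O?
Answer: -302775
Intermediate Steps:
q(O) = 2*O
F(Q) = 2*Q² (F(Q) = Q*(2*Q) = 2*Q²)
E(z) = 10 + 5*z (E(z) = 5*(2 + z) = 10 + 5*z)
(F(18) + (212 + E(-9)))*(-367) = (2*18² + (212 + (10 + 5*(-9))))*(-367) = (2*324 + (212 + (10 - 45)))*(-367) = (648 + (212 - 35))*(-367) = (648 + 177)*(-367) = 825*(-367) = -302775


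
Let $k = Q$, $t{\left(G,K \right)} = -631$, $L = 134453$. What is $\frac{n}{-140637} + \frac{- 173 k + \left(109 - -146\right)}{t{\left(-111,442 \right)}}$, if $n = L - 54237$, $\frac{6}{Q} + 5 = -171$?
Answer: $- \frac{207651863}{211061928} \approx -0.98384$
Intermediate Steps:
$Q = - \frac{3}{88}$ ($Q = \frac{6}{-5 - 171} = \frac{6}{-176} = 6 \left(- \frac{1}{176}\right) = - \frac{3}{88} \approx -0.034091$)
$k = - \frac{3}{88} \approx -0.034091$
$n = 80216$ ($n = 134453 - 54237 = 80216$)
$\frac{n}{-140637} + \frac{- 173 k + \left(109 - -146\right)}{t{\left(-111,442 \right)}} = \frac{80216}{-140637} + \frac{\left(-173\right) \left(- \frac{3}{88}\right) + \left(109 - -146\right)}{-631} = 80216 \left(- \frac{1}{140637}\right) + \left(\frac{519}{88} + \left(109 + 146\right)\right) \left(- \frac{1}{631}\right) = - \frac{2168}{3801} + \left(\frac{519}{88} + 255\right) \left(- \frac{1}{631}\right) = - \frac{2168}{3801} + \frac{22959}{88} \left(- \frac{1}{631}\right) = - \frac{2168}{3801} - \frac{22959}{55528} = - \frac{207651863}{211061928}$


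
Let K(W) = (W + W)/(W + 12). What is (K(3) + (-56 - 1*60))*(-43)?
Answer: 24854/5 ≈ 4970.8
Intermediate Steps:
K(W) = 2*W/(12 + W) (K(W) = (2*W)/(12 + W) = 2*W/(12 + W))
(K(3) + (-56 - 1*60))*(-43) = (2*3/(12 + 3) + (-56 - 1*60))*(-43) = (2*3/15 + (-56 - 60))*(-43) = (2*3*(1/15) - 116)*(-43) = (⅖ - 116)*(-43) = -578/5*(-43) = 24854/5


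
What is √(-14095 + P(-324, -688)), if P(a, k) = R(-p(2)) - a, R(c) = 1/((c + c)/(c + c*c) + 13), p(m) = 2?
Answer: 2*I*√416570/11 ≈ 117.35*I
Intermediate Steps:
R(c) = 1/(13 + 2*c/(c + c²)) (R(c) = 1/((2*c)/(c + c²) + 13) = 1/(2*c/(c + c²) + 13) = 1/(13 + 2*c/(c + c²)))
P(a, k) = 1/11 - a (P(a, k) = (1 - 1*2)/(15 + 13*(-1*2)) - a = (1 - 2)/(15 + 13*(-2)) - a = -1/(15 - 26) - a = -1/(-11) - a = -1/11*(-1) - a = 1/11 - a)
√(-14095 + P(-324, -688)) = √(-14095 + (1/11 - 1*(-324))) = √(-14095 + (1/11 + 324)) = √(-14095 + 3565/11) = √(-151480/11) = 2*I*√416570/11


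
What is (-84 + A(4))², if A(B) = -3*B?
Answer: 9216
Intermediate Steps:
(-84 + A(4))² = (-84 - 3*4)² = (-84 - 12)² = (-96)² = 9216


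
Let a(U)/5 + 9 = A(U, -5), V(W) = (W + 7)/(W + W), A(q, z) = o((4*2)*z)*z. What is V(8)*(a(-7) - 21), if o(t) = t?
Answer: 7005/8 ≈ 875.63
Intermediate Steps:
A(q, z) = 8*z² (A(q, z) = ((4*2)*z)*z = (8*z)*z = 8*z²)
V(W) = (7 + W)/(2*W) (V(W) = (7 + W)/((2*W)) = (7 + W)*(1/(2*W)) = (7 + W)/(2*W))
a(U) = 955 (a(U) = -45 + 5*(8*(-5)²) = -45 + 5*(8*25) = -45 + 5*200 = -45 + 1000 = 955)
V(8)*(a(-7) - 21) = ((½)*(7 + 8)/8)*(955 - 21) = ((½)*(⅛)*15)*934 = (15/16)*934 = 7005/8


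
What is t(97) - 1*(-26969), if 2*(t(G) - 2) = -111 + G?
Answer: 26964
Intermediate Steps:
t(G) = -107/2 + G/2 (t(G) = 2 + (-111 + G)/2 = 2 + (-111/2 + G/2) = -107/2 + G/2)
t(97) - 1*(-26969) = (-107/2 + (½)*97) - 1*(-26969) = (-107/2 + 97/2) + 26969 = -5 + 26969 = 26964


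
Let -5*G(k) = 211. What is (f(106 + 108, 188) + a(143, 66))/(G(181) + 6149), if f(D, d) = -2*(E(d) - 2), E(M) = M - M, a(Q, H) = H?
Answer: 25/2181 ≈ 0.011463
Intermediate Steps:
E(M) = 0
G(k) = -211/5 (G(k) = -⅕*211 = -211/5)
f(D, d) = 4 (f(D, d) = -2*(0 - 2) = -2*(-2) = 4)
(f(106 + 108, 188) + a(143, 66))/(G(181) + 6149) = (4 + 66)/(-211/5 + 6149) = 70/(30534/5) = 70*(5/30534) = 25/2181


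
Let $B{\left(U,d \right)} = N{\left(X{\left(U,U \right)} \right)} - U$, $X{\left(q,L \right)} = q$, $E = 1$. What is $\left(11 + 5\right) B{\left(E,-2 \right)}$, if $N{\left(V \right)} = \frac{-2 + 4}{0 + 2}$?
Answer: $0$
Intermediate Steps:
$N{\left(V \right)} = 1$ ($N{\left(V \right)} = \frac{2}{2} = 2 \cdot \frac{1}{2} = 1$)
$B{\left(U,d \right)} = 1 - U$
$\left(11 + 5\right) B{\left(E,-2 \right)} = \left(11 + 5\right) \left(1 - 1\right) = 16 \left(1 - 1\right) = 16 \cdot 0 = 0$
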